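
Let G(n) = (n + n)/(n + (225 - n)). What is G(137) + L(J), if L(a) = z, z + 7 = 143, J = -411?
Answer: 30874/225 ≈ 137.22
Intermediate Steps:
G(n) = 2*n/225 (G(n) = (2*n)/225 = (2*n)*(1/225) = 2*n/225)
z = 136 (z = -7 + 143 = 136)
L(a) = 136
G(137) + L(J) = (2/225)*137 + 136 = 274/225 + 136 = 30874/225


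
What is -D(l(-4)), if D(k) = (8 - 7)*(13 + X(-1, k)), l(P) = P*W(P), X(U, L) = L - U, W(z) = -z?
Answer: 2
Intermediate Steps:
l(P) = -P**2 (l(P) = P*(-P) = -P**2)
D(k) = 14 + k (D(k) = (8 - 7)*(13 + (k - 1*(-1))) = 1*(13 + (k + 1)) = 1*(13 + (1 + k)) = 1*(14 + k) = 14 + k)
-D(l(-4)) = -(14 - 1*(-4)**2) = -(14 - 1*16) = -(14 - 16) = -1*(-2) = 2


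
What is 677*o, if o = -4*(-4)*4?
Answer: 43328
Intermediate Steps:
o = 64 (o = 16*4 = 64)
677*o = 677*64 = 43328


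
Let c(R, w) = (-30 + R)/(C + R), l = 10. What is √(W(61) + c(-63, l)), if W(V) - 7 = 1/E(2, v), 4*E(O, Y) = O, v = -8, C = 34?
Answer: √10266/29 ≈ 3.4938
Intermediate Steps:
E(O, Y) = O/4
c(R, w) = (-30 + R)/(34 + R)
W(V) = 9 (W(V) = 7 + 1/((¼)*2) = 7 + 1/(½) = 7 + 2 = 9)
√(W(61) + c(-63, l)) = √(9 + (-30 - 63)/(34 - 63)) = √(9 - 93/(-29)) = √(9 - 1/29*(-93)) = √(9 + 93/29) = √(354/29) = √10266/29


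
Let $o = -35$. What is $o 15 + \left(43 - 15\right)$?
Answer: $-497$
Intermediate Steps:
$o 15 + \left(43 - 15\right) = \left(-35\right) 15 + \left(43 - 15\right) = -525 + 28 = -497$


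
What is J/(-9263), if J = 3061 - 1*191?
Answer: -2870/9263 ≈ -0.30983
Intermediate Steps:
J = 2870 (J = 3061 - 191 = 2870)
J/(-9263) = 2870/(-9263) = 2870*(-1/9263) = -2870/9263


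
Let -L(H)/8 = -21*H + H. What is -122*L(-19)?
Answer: 370880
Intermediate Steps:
L(H) = 160*H (L(H) = -8*(-21*H + H) = -(-160)*H = 160*H)
-122*L(-19) = -19520*(-19) = -122*(-3040) = 370880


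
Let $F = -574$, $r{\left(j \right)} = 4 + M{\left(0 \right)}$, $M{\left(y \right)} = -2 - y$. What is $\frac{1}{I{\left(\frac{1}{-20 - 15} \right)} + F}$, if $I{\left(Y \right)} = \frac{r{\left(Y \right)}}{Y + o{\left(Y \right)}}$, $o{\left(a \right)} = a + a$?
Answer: $- \frac{3}{1792} \approx -0.0016741$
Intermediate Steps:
$r{\left(j \right)} = 2$ ($r{\left(j \right)} = 4 - 2 = 2$)
$o{\left(a \right)} = 2 a$
$I{\left(Y \right)} = \frac{2}{3 Y}$ ($I{\left(Y \right)} = \frac{2}{Y + 2 Y} = \frac{2}{3 Y}$)
$\frac{1}{I{\left(\frac{1}{-20 - 15} \right)} + F} = \frac{1}{\frac{2}{3 \frac{1}{-20 - 15}} - 574} = \frac{1}{\frac{2}{3 \frac{1}{-35}} - 574} = \frac{1}{\frac{2}{3 \left(- \frac{1}{35}\right)} - 574} = \frac{1}{\frac{2}{3} \left(-35\right) - 574} = \frac{1}{- \frac{70}{3} - 574} = \frac{1}{- \frac{1792}{3}} = - \frac{3}{1792}$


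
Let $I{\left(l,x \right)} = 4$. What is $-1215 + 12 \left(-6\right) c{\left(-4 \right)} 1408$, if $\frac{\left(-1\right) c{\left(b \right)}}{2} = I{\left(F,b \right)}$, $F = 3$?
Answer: $809793$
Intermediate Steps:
$c{\left(b \right)} = -8$ ($c{\left(b \right)} = \left(-2\right) 4 = -8$)
$-1215 + 12 \left(-6\right) c{\left(-4 \right)} 1408 = -1215 + 12 \left(-6\right) \left(-8\right) 1408 = -1215 + \left(-72\right) \left(-8\right) 1408 = -1215 + 576 \cdot 1408 = -1215 + 811008 = 809793$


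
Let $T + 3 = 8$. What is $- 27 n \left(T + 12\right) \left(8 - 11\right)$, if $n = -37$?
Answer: $-50949$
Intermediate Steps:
$T = 5$ ($T = -3 + 8 = 5$)
$- 27 n \left(T + 12\right) \left(8 - 11\right) = \left(-27\right) \left(-37\right) \left(5 + 12\right) \left(8 - 11\right) = 999 \cdot 17 \left(-3\right) = 999 \left(-51\right) = -50949$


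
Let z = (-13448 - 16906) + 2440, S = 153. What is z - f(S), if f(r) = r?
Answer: -28067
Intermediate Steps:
z = -27914 (z = -30354 + 2440 = -27914)
z - f(S) = -27914 - 1*153 = -27914 - 153 = -28067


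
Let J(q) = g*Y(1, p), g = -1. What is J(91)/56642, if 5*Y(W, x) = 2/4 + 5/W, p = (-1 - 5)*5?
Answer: -11/566420 ≈ -1.9420e-5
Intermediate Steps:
p = -30 (p = -6*5 = -30)
Y(W, x) = ⅒ + 1/W (Y(W, x) = (2/4 + 5/W)/5 = (2*(¼) + 5/W)/5 = (½ + 5/W)/5 = ⅒ + 1/W)
J(q) = -11/10 (J(q) = -(10 + 1)/(10*1) = -11/10)
J(91)/56642 = -11/10/56642 = -11/10*1/56642 = -11/566420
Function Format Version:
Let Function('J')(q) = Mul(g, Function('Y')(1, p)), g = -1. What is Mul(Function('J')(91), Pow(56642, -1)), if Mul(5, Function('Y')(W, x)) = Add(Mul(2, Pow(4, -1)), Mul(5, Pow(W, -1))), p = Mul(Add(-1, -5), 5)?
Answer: Rational(-11, 566420) ≈ -1.9420e-5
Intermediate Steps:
p = -30 (p = Mul(-6, 5) = -30)
Function('Y')(W, x) = Add(Rational(1, 10), Pow(W, -1)) (Function('Y')(W, x) = Mul(Rational(1, 5), Add(Mul(2, Pow(4, -1)), Mul(5, Pow(W, -1)))) = Mul(Rational(1, 5), Add(Mul(2, Rational(1, 4)), Mul(5, Pow(W, -1)))) = Mul(Rational(1, 5), Add(Rational(1, 2), Mul(5, Pow(W, -1)))) = Add(Rational(1, 10), Pow(W, -1)))
Function('J')(q) = Rational(-11, 10) (Function('J')(q) = Mul(-1, Mul(Rational(1, 10), Pow(1, -1), Add(10, 1))) = Mul(-1, Mul(Rational(1, 10), 1, 11)) = Mul(-1, Rational(11, 10)) = Rational(-11, 10))
Mul(Function('J')(91), Pow(56642, -1)) = Mul(Rational(-11, 10), Pow(56642, -1)) = Mul(Rational(-11, 10), Rational(1, 56642)) = Rational(-11, 566420)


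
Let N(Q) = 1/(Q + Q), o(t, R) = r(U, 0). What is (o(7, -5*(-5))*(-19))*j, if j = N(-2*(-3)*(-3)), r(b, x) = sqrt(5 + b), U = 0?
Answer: 19*sqrt(5)/36 ≈ 1.1801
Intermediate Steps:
o(t, R) = sqrt(5) (o(t, R) = sqrt(5 + 0) = sqrt(5))
N(Q) = 1/(2*Q)
j = -1/36 (j = 1/(2*((-2*(-3)*(-3)))) = 1/(2*((6*(-3)))) = (1/2)/(-18) = (1/2)*(-1/18) = -1/36 ≈ -0.027778)
(o(7, -5*(-5))*(-19))*j = (sqrt(5)*(-19))*(-1/36) = -19*sqrt(5)*(-1/36) = 19*sqrt(5)/36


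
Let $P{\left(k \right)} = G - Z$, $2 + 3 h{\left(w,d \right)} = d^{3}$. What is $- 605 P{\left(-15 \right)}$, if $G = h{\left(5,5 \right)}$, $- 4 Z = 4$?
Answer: $-25410$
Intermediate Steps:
$h{\left(w,d \right)} = - \frac{2}{3} + \frac{d^{3}}{3}$
$Z = -1$ ($Z = \left(- \frac{1}{4}\right) 4 = -1$)
$G = 41$ ($G = - \frac{2}{3} + \frac{5^{3}}{3} = - \frac{2}{3} + \frac{1}{3} \cdot 125 = - \frac{2}{3} + \frac{125}{3} = 41$)
$P{\left(k \right)} = 42$ ($P{\left(k \right)} = 41 - -1 = 41 + 1 = 42$)
$- 605 P{\left(-15 \right)} = \left(-605\right) 42 = -25410$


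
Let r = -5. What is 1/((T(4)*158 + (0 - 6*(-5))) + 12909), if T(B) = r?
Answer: 1/12149 ≈ 8.2311e-5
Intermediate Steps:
T(B) = -5
1/((T(4)*158 + (0 - 6*(-5))) + 12909) = 1/((-5*158 + (0 - 6*(-5))) + 12909) = 1/((-790 + (0 + 30)) + 12909) = 1/((-790 + 30) + 12909) = 1/(-760 + 12909) = 1/12149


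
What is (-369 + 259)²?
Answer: 12100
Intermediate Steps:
(-369 + 259)² = (-110)² = 12100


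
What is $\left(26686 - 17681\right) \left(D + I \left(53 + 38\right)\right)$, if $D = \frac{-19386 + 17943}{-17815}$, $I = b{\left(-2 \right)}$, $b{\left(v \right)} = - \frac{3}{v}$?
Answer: $\frac{8764352181}{7126} \approx 1.2299 \cdot 10^{6}$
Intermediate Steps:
$I = \frac{3}{2}$ ($I = - \frac{3}{-2} = \left(-3\right) \left(- \frac{1}{2}\right) = \frac{3}{2} \approx 1.5$)
$D = \frac{1443}{17815}$ ($D = \left(-1443\right) \left(- \frac{1}{17815}\right) = \frac{1443}{17815} \approx 0.080999$)
$\left(26686 - 17681\right) \left(D + I \left(53 + 38\right)\right) = \left(26686 - 17681\right) \left(\frac{1443}{17815} + \frac{3 \left(53 + 38\right)}{2}\right) = 9005 \left(\frac{1443}{17815} + \frac{3}{2} \cdot 91\right) = 9005 \left(\frac{1443}{17815} + \frac{273}{2}\right) = 9005 \cdot \frac{4866381}{35630} = \frac{8764352181}{7126}$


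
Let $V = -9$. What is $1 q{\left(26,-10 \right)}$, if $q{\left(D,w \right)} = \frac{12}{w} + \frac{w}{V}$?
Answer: $- \frac{4}{45} \approx -0.088889$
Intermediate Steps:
$q{\left(D,w \right)} = \frac{12}{w} - \frac{w}{9}$ ($q{\left(D,w \right)} = \frac{12}{w} + \frac{w}{-9} = \frac{12}{w} + w \left(- \frac{1}{9}\right) = \frac{12}{w} - \frac{w}{9}$)
$1 q{\left(26,-10 \right)} = 1 \left(\frac{12}{-10} - - \frac{10}{9}\right) = 1 \left(12 \left(- \frac{1}{10}\right) + \frac{10}{9}\right) = 1 \left(- \frac{6}{5} + \frac{10}{9}\right) = 1 \left(- \frac{4}{45}\right) = - \frac{4}{45}$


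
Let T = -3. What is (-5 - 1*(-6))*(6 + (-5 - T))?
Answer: 4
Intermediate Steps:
(-5 - 1*(-6))*(6 + (-5 - T)) = (-5 - 1*(-6))*(6 + (-5 - 1*(-3))) = (-5 + 6)*(6 + (-5 + 3)) = 1*(6 - 2) = 1*4 = 4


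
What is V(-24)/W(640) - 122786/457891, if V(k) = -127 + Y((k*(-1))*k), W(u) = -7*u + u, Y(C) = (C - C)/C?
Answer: -413346083/1758301440 ≈ -0.23508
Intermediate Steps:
Y(C) = 0 (Y(C) = 0/C = 0)
W(u) = -6*u
V(k) = -127 (V(k) = -127 + 0 = -127)
V(-24)/W(640) - 122786/457891 = -127/((-6*640)) - 122786/457891 = -127/(-3840) - 122786*1/457891 = -127*(-1/3840) - 122786/457891 = 127/3840 - 122786/457891 = -413346083/1758301440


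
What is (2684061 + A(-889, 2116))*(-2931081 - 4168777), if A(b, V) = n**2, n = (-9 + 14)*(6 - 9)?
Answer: -19058049431388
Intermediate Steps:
n = -15 (n = 5*(-3) = -15)
A(b, V) = 225 (A(b, V) = (-15)**2 = 225)
(2684061 + A(-889, 2116))*(-2931081 - 4168777) = (2684061 + 225)*(-2931081 - 4168777) = 2684286*(-7099858) = -19058049431388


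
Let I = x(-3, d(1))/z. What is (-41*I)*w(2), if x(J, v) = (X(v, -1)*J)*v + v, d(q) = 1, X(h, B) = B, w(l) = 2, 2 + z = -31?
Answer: 328/33 ≈ 9.9394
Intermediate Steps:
z = -33 (z = -2 - 31 = -33)
x(J, v) = v - J*v (x(J, v) = (-J)*v + v = -J*v + v = v - J*v)
I = -4/33 (I = (1*(1 - 1*(-3)))/(-33) = (1*(1 + 3))*(-1/33) = (1*4)*(-1/33) = 4*(-1/33) = -4/33 ≈ -0.12121)
(-41*I)*w(2) = -41*(-4/33)*2 = (164/33)*2 = 328/33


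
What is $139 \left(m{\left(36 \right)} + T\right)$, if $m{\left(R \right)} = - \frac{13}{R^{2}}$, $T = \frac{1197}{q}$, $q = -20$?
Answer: $- \frac{53917127}{6480} \approx -8320.5$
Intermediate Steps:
$T = - \frac{1197}{20}$ ($T = \frac{1197}{-20} = 1197 \left(- \frac{1}{20}\right) = - \frac{1197}{20} \approx -59.85$)
$m{\left(R \right)} = - \frac{13}{R^{2}}$
$139 \left(m{\left(36 \right)} + T\right) = 139 \left(- \frac{13}{1296} - \frac{1197}{20}\right) = 139 \left(- \frac{387893}{6480}\right) = - \frac{53917127}{6480}$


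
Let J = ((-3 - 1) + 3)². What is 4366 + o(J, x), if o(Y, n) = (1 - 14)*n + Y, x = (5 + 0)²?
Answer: 4042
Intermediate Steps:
x = 25 (x = 5² = 25)
J = 1 (J = (-4 + 3)² = (-1)² = 1)
o(Y, n) = Y - 13*n (o(Y, n) = -13*n + Y = Y - 13*n)
4366 + o(J, x) = 4366 + (1 - 13*25) = 4366 + (1 - 325) = 4366 - 324 = 4042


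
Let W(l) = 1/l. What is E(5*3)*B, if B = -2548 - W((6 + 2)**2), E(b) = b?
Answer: -2446095/64 ≈ -38220.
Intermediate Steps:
B = -163073/64 (B = -2548 - 1/((6 + 2)**2) = -2548 - 1/(8**2) = -2548 - 1/64 = -163073/64 ≈ -2548.0)
E(5*3)*B = (5*3)*(-163073/64) = 15*(-163073/64) = -2446095/64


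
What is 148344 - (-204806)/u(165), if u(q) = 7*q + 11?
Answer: 86586955/583 ≈ 1.4852e+5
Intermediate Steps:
u(q) = 11 + 7*q
148344 - (-204806)/u(165) = 148344 - (-204806)/(11 + 7*165) = 148344 - (-204806)/(11 + 1155) = 148344 - (-204806)/1166 = 148344 - 1*(-102403/583) = 148344 + 102403/583 = 86586955/583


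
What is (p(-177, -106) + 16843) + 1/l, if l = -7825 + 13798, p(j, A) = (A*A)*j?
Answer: -11778331916/5973 ≈ -1.9719e+6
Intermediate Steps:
p(j, A) = j*A² (p(j, A) = A²*j = j*A²)
l = 5973
(p(-177, -106) + 16843) + 1/l = (-177*(-106)² + 16843) + 1/5973 = (-177*11236 + 16843) + 1/5973 = (-1988772 + 16843) + 1/5973 = -1971929 + 1/5973 = -11778331916/5973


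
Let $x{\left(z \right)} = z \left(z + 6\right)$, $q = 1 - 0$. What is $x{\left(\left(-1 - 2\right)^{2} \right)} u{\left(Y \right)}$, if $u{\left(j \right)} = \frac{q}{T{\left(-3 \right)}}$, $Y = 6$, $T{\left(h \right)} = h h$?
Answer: $15$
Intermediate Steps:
$T{\left(h \right)} = h^{2}$
$q = 1$ ($q = 1 + 0 = 1$)
$x{\left(z \right)} = z \left(6 + z\right)$
$u{\left(j \right)} = \frac{1}{9}$ ($u{\left(j \right)} = 1 \frac{1}{\left(-3\right)^{2}} = 1 \cdot \frac{1}{9} = \frac{1}{9}$)
$x{\left(\left(-1 - 2\right)^{2} \right)} u{\left(Y \right)} = \left(-1 - 2\right)^{2} \left(6 + \left(-1 - 2\right)^{2}\right) \frac{1}{9} = \left(-3\right)^{2} \left(6 + \left(-3\right)^{2}\right) \frac{1}{9} = 9 \left(6 + 9\right) \frac{1}{9} = 9 \cdot 15 \cdot \frac{1}{9} = 135 \cdot \frac{1}{9} = 15$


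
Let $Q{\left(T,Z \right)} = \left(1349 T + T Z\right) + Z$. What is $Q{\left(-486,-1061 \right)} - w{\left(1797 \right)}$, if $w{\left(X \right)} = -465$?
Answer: $-140564$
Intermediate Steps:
$Q{\left(T,Z \right)} = Z + 1349 T + T Z$
$Q{\left(-486,-1061 \right)} - w{\left(1797 \right)} = \left(-1061 + 1349 \left(-486\right) - -515646\right) - -465 = \left(-1061 - 655614 + 515646\right) + 465 = -141029 + 465 = -140564$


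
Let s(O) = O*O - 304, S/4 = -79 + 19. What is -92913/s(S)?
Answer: -92913/57296 ≈ -1.6216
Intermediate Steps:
S = -240 (S = 4*(-79 + 19) = 4*(-60) = -240)
s(O) = -304 + O² (s(O) = O² - 304 = -304 + O²)
-92913/s(S) = -92913/(-304 + (-240)²) = -92913/(-304 + 57600) = -92913/57296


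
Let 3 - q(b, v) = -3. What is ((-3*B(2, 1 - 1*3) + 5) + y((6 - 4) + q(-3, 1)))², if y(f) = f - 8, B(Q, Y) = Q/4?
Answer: 49/4 ≈ 12.250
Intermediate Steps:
q(b, v) = 6 (q(b, v) = 3 - 1*(-3) = 3 + 3 = 6)
B(Q, Y) = Q/4 (B(Q, Y) = Q*(¼) = Q/4)
y(f) = -8 + f
((-3*B(2, 1 - 1*3) + 5) + y((6 - 4) + q(-3, 1)))² = ((-3*2/4 + 5) + (-8 + ((6 - 4) + 6)))² = ((-3*½ + 5) + (-8 + (2 + 6)))² = ((-3/2 + 5) + (-8 + 8))² = (7/2 + 0)² = (7/2)² = 49/4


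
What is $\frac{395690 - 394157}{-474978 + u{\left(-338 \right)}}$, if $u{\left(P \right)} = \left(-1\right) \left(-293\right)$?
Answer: $- \frac{1533}{474685} \approx -0.0032295$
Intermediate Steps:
$u{\left(P \right)} = 293$
$\frac{395690 - 394157}{-474978 + u{\left(-338 \right)}} = \frac{395690 - 394157}{-474978 + 293} = \frac{1533}{-474685} = 1533 \left(- \frac{1}{474685}\right) = - \frac{1533}{474685}$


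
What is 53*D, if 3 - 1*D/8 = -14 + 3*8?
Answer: -2968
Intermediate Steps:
D = -56 (D = 24 - 8*(-14 + 3*8) = 24 - 8*(-14 + 24) = 24 - 8*10 = 24 - 80 = -56)
53*D = 53*(-56) = -2968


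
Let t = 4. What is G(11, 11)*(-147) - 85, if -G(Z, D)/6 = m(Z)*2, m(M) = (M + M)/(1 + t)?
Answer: 38383/5 ≈ 7676.6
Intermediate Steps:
m(M) = 2*M/5 (m(M) = (M + M)/(1 + 4) = (2*M)/5 = (2*M)*(⅕) = 2*M/5)
G(Z, D) = -24*Z/5 (G(Z, D) = -6*2*Z/5*2 = -24*Z/5)
G(11, 11)*(-147) - 85 = -24/5*11*(-147) - 85 = -264/5*(-147) - 85 = 38808/5 - 85 = 38383/5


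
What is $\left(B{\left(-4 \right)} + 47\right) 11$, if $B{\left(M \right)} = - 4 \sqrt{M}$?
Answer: $517 - 88 i \approx 517.0 - 88.0 i$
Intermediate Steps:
$\left(B{\left(-4 \right)} + 47\right) 11 = \left(- 4 \sqrt{-4} + 47\right) 11 = \left(- 4 \cdot 2 i + 47\right) 11 = \left(- 8 i + 47\right) 11 = \left(47 - 8 i\right) 11 = 517 - 88 i$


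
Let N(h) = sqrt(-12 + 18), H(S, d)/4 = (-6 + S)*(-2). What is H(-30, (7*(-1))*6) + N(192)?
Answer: 288 + sqrt(6) ≈ 290.45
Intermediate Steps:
H(S, d) = 48 - 8*S (H(S, d) = 4*((-6 + S)*(-2)) = 4*(12 - 2*S) = 48 - 8*S)
N(h) = sqrt(6)
H(-30, (7*(-1))*6) + N(192) = (48 - 8*(-30)) + sqrt(6) = (48 + 240) + sqrt(6) = 288 + sqrt(6)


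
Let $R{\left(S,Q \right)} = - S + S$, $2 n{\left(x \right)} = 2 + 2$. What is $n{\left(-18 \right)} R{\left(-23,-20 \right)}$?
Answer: $0$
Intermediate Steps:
$n{\left(x \right)} = 2$ ($n{\left(x \right)} = \frac{2 + 2}{2} = \frac{1}{2} \cdot 4 = 2$)
$R{\left(S,Q \right)} = 0$
$n{\left(-18 \right)} R{\left(-23,-20 \right)} = 2 \cdot 0 = 0$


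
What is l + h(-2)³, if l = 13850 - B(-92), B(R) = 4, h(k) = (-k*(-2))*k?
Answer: 14358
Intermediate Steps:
h(k) = 2*k² (h(k) = (2*k)*k = 2*k²)
l = 13846 (l = 13850 - 1*4 = 13850 - 4 = 13846)
l + h(-2)³ = 13846 + (2*(-2)²)³ = 13846 + (2*4)³ = 13846 + 8³ = 13846 + 512 = 14358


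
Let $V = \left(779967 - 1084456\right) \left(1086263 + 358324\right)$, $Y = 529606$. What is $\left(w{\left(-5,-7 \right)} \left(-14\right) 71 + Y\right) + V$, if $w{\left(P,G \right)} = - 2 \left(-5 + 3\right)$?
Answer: $-439860325413$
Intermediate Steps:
$V = -439860851043$ ($V = \left(-304489\right) 1444587 = -439860851043$)
$w{\left(P,G \right)} = 4$ ($w{\left(P,G \right)} = \left(-2\right) \left(-2\right) = 4$)
$\left(w{\left(-5,-7 \right)} \left(-14\right) 71 + Y\right) + V = \left(4 \left(-14\right) 71 + 529606\right) - 439860851043 = \left(\left(-56\right) 71 + 529606\right) - 439860851043 = \left(-3976 + 529606\right) - 439860851043 = 525630 - 439860851043 = -439860325413$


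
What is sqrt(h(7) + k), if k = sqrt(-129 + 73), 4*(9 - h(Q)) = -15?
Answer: sqrt(51 + 8*I*sqrt(14))/2 ≈ 3.7104 + 1.0084*I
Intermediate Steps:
h(Q) = 51/4 (h(Q) = 9 - 1/4*(-15) = 9 + 15/4 = 51/4)
k = 2*I*sqrt(14) (k = sqrt(-56) = 2*I*sqrt(14) ≈ 7.4833*I)
sqrt(h(7) + k) = sqrt(51/4 + 2*I*sqrt(14))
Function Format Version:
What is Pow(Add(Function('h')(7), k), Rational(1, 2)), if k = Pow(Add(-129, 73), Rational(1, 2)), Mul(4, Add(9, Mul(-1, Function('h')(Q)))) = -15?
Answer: Mul(Rational(1, 2), Pow(Add(51, Mul(8, I, Pow(14, Rational(1, 2)))), Rational(1, 2))) ≈ Add(3.7104, Mul(1.0084, I))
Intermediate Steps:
Function('h')(Q) = Rational(51, 4) (Function('h')(Q) = Add(9, Mul(Rational(-1, 4), -15)) = Add(9, Rational(15, 4)) = Rational(51, 4))
k = Mul(2, I, Pow(14, Rational(1, 2))) (k = Pow(-56, Rational(1, 2)) = Mul(2, I, Pow(14, Rational(1, 2))) ≈ Mul(7.4833, I))
Pow(Add(Function('h')(7), k), Rational(1, 2)) = Pow(Add(Rational(51, 4), Mul(2, I, Pow(14, Rational(1, 2)))), Rational(1, 2))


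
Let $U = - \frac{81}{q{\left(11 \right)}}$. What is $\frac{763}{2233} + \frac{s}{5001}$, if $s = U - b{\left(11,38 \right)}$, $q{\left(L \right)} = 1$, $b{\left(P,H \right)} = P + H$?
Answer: $\frac{503639}{1595319} \approx 0.3157$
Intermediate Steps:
$b{\left(P,H \right)} = H + P$
$U = -81$ ($U = - \frac{81}{1} = \left(-81\right) 1 = -81$)
$s = -130$ ($s = -81 - \left(38 + 11\right) = -81 - 49 = -130$)
$\frac{763}{2233} + \frac{s}{5001} = \frac{763}{2233} - \frac{130}{5001} = 763 \cdot \frac{1}{2233} - \frac{130}{5001} = \frac{109}{319} - \frac{130}{5001} = \frac{503639}{1595319}$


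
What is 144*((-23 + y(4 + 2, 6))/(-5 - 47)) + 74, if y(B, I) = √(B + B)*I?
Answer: 1790/13 - 432*√3/13 ≈ 80.135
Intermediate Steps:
y(B, I) = I*√2*√B (y(B, I) = √(2*B)*I = (√2*√B)*I = I*√2*√B)
144*((-23 + y(4 + 2, 6))/(-5 - 47)) + 74 = 144*((-23 + 6*√2*√(4 + 2))/(-5 - 47)) + 74 = 144*((-23 + 6*√2*√6)/(-52)) + 74 = 144*((-23 + 12*√3)*(-1/52)) + 74 = 144*(23/52 - 3*√3/13) + 74 = (828/13 - 432*√3/13) + 74 = 1790/13 - 432*√3/13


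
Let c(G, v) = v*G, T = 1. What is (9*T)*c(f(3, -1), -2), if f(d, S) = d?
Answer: -54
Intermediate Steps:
c(G, v) = G*v
(9*T)*c(f(3, -1), -2) = (9*1)*(3*(-2)) = 9*(-6) = -54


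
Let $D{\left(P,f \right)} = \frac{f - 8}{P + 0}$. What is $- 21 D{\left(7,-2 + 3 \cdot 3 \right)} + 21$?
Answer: $24$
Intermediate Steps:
$D{\left(P,f \right)} = \frac{-8 + f}{P}$
$- 21 D{\left(7,-2 + 3 \cdot 3 \right)} + 21 = - 21 \frac{-8 + \left(-2 + 3 \cdot 3\right)}{7} + 21 = - 21 \frac{-8 + \left(-2 + 9\right)}{7} + 21 = - 21 \frac{-8 + 7}{7} + 21 = - 21 \cdot \frac{1}{7} \left(-1\right) + 21 = \left(-21\right) \left(- \frac{1}{7}\right) + 21 = 3 + 21 = 24$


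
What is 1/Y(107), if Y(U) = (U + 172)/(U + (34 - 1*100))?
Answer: 41/279 ≈ 0.14695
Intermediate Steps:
Y(U) = (172 + U)/(-66 + U) (Y(U) = (172 + U)/(U + (34 - 100)) = (172 + U)/(U - 66) = (172 + U)/(-66 + U))
1/Y(107) = 1/((172 + 107)/(-66 + 107)) = 1/(279/41) = 41/279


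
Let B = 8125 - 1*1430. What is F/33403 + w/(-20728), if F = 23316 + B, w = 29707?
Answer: -370234913/692377384 ≈ -0.53473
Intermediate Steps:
B = 6695 (B = 8125 - 1430 = 6695)
F = 30011 (F = 23316 + 6695 = 30011)
F/33403 + w/(-20728) = 30011/33403 + 29707/(-20728) = 30011*(1/33403) + 29707*(-1/20728) = 30011/33403 - 29707/20728 = -370234913/692377384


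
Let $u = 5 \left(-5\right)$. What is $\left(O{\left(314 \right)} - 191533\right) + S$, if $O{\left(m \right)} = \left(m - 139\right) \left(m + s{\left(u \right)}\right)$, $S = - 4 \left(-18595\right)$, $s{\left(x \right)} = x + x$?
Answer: $-70953$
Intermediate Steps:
$u = -25$
$s{\left(x \right)} = 2 x$
$S = 74380$ ($S = \left(-1\right) \left(-74380\right) = 74380$)
$O{\left(m \right)} = \left(-139 + m\right) \left(-50 + m\right)$ ($O{\left(m \right)} = \left(m - 139\right) \left(m + 2 \left(-25\right)\right) = \left(-139 + m\right) \left(m - 50\right) = \left(-139 + m\right) \left(-50 + m\right)$)
$\left(O{\left(314 \right)} - 191533\right) + S = \left(\left(6950 + 314^{2} - 59346\right) - 191533\right) + 74380 = \left(\left(6950 + 98596 - 59346\right) - 191533\right) + 74380 = \left(46200 - 191533\right) + 74380 = -145333 + 74380 = -70953$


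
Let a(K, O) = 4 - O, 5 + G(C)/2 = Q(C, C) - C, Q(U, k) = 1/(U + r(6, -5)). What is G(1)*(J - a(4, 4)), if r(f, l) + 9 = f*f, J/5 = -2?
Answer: 835/7 ≈ 119.29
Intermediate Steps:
J = -10 (J = 5*(-2) = -10)
r(f, l) = -9 + f² (r(f, l) = -9 + f*f = -9 + f²)
Q(U, k) = 1/(27 + U) (Q(U, k) = 1/(U + (-9 + 6²)) = 1/(U + (-9 + 36)) = 1/(U + 27) = 1/(27 + U))
G(C) = -10 - 2*C + 2/(27 + C) (G(C) = -10 + 2*(1/(27 + C) - C) = -10 + (-2*C + 2/(27 + C)) = -10 - 2*C + 2/(27 + C))
G(1)*(J - a(4, 4)) = (2*(1 - (5 + 1)*(27 + 1))/(27 + 1))*(-10 - (4 - 1*4)) = (2*(1 - 1*6*28)/28)*(-10 - (4 - 4)) = (2*(1/28)*(1 - 168))*(-10 - 1*0) = (2*(1/28)*(-167))*(-10 + 0) = -167/14*(-10) = 835/7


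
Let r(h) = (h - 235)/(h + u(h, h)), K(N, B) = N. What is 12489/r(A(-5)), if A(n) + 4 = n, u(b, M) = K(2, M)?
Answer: 87423/244 ≈ 358.29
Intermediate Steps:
u(b, M) = 2
A(n) = -4 + n
r(h) = (-235 + h)/(2 + h) (r(h) = (h - 235)/(h + 2) = (-235 + h)/(2 + h))
12489/r(A(-5)) = 12489/(((-235 + (-4 - 5))/(2 + (-4 - 5)))) = 12489/(((-235 - 9)/(2 - 9))) = 12489/((-244/(-7))) = 12489/((-⅐*(-244))) = 12489/(244/7) = 12489*(7/244) = 87423/244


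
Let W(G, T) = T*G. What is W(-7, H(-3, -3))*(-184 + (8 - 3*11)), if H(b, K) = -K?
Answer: 4389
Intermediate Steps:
W(G, T) = G*T
W(-7, H(-3, -3))*(-184 + (8 - 3*11)) = (-(-7)*(-3))*(-184 + (8 - 3*11)) = (-7*3)*(-184 + (8 - 33)) = -21*(-184 - 25) = -21*(-209) = 4389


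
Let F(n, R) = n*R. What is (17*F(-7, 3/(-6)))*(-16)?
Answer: -952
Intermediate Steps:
F(n, R) = R*n
(17*F(-7, 3/(-6)))*(-16) = (17*((3/(-6))*(-7)))*(-16) = (17*((3*(-1/6))*(-7)))*(-16) = (17*(-1/2*(-7)))*(-16) = (17*(7/2))*(-16) = (119/2)*(-16) = -952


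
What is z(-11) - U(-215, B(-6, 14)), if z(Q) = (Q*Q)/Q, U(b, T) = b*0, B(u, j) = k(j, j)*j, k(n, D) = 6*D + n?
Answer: -11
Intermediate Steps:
k(n, D) = n + 6*D
B(u, j) = 7*j² (B(u, j) = (j + 6*j)*j = (7*j)*j = 7*j²)
U(b, T) = 0
z(Q) = Q (z(Q) = Q²/Q = Q)
z(-11) - U(-215, B(-6, 14)) = -11 - 1*0 = -11 + 0 = -11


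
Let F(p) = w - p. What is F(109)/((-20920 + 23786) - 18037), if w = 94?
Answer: 5/5057 ≈ 0.00098873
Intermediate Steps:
F(p) = 94 - p
F(109)/((-20920 + 23786) - 18037) = (94 - 1*109)/((-20920 + 23786) - 18037) = (94 - 109)/(2866 - 18037) = -15/(-15171) = -15*(-1/15171) = 5/5057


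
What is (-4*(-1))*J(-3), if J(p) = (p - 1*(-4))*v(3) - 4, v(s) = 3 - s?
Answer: -16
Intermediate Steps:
J(p) = -4 (J(p) = (p - 1*(-4))*(3 - 1*3) - 4 = (p + 4)*(3 - 3) - 4 = (4 + p)*0 - 4 = 0 - 4 = -4)
(-4*(-1))*J(-3) = -4*(-1)*(-4) = 4*(-4) = -16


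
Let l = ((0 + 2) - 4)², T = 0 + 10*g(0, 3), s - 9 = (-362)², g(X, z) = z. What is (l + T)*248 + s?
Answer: 139485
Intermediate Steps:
s = 131053 (s = 9 + (-362)² = 9 + 131044 = 131053)
T = 30 (T = 0 + 10*3 = 0 + 30 = 30)
l = 4 (l = (2 - 4)² = (-2)² = 4)
(l + T)*248 + s = (4 + 30)*248 + 131053 = 34*248 + 131053 = 8432 + 131053 = 139485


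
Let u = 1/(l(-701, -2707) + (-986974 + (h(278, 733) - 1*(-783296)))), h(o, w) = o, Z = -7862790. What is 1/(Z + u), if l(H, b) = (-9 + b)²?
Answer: -7173256/56401805544239 ≈ -1.2718e-7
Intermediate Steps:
u = 1/7173256 (u = 1/((-9 - 2707)² + (-986974 + (278 - 1*(-783296)))) = 1/((-2716)² + (-986974 + (278 + 783296))) = 1/(7376656 + (-986974 + 783574)) = 1/(7376656 - 203400) = 1/7173256 ≈ 1.3941e-7)
1/(Z + u) = 1/(-7862790 + 1/7173256) = 1/(-56401805544239/7173256) = -7173256/56401805544239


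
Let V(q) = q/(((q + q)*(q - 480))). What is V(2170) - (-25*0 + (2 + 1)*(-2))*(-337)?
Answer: -6834359/3380 ≈ -2022.0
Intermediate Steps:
V(q) = 1/(2*(-480 + q)) (V(q) = q/(((2*q)*(-480 + q))) = q/((2*q*(-480 + q))) = q*(1/(2*q*(-480 + q))) = 1/(2*(-480 + q)))
V(2170) - (-25*0 + (2 + 1)*(-2))*(-337) = 1/(2*(-480 + 2170)) - (-25*0 + (2 + 1)*(-2))*(-337) = (1/2)/1690 - (0 + 3*(-2))*(-337) = (1/2)*(1/1690) - (0 - 6)*(-337) = 1/3380 - (-6)*(-337) = 1/3380 - 1*2022 = 1/3380 - 2022 = -6834359/3380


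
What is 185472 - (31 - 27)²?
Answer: 185456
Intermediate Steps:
185472 - (31 - 27)² = 185472 - 1*4² = 185472 - 1*16 = 185472 - 16 = 185456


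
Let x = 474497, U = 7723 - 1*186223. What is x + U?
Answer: 295997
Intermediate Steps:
U = -178500 (U = 7723 - 186223 = -178500)
x + U = 474497 - 178500 = 295997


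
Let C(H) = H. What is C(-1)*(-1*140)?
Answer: 140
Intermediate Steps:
C(-1)*(-1*140) = -(-1)*140 = -1*(-140) = 140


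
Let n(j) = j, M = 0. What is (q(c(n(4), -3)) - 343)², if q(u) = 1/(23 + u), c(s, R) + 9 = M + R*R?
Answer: 62220544/529 ≈ 1.1762e+5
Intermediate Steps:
c(s, R) = -9 + R² (c(s, R) = -9 + (0 + R*R) = -9 + (0 + R²) = -9 + R²)
(q(c(n(4), -3)) - 343)² = (1/(23 + (-9 + (-3)²)) - 343)² = (1/(23 + (-9 + 9)) - 343)² = (1/(23 + 0) - 343)² = (1/23 - 343)² = (-7888/23)² = 62220544/529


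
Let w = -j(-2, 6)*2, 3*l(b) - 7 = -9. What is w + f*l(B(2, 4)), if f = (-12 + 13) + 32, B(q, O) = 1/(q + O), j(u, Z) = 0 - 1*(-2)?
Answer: -26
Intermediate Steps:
j(u, Z) = 2 (j(u, Z) = 0 + 2 = 2)
B(q, O) = 1/(O + q)
l(b) = -⅔ (l(b) = 7/3 + (⅓)*(-9) = 7/3 - 3 = -⅔)
w = -4 (w = -1*2*2 = -2*2 = -4)
f = 33 (f = 1 + 32 = 33)
w + f*l(B(2, 4)) = -4 + 33*(-⅔) = -4 - 22 = -26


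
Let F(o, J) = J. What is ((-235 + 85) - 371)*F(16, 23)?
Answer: -11983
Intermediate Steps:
((-235 + 85) - 371)*F(16, 23) = ((-235 + 85) - 371)*23 = (-150 - 371)*23 = -521*23 = -11983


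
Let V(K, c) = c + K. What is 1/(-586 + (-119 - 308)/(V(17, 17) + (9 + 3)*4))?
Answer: -82/48479 ≈ -0.0016915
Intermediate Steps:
V(K, c) = K + c
1/(-586 + (-119 - 308)/(V(17, 17) + (9 + 3)*4)) = 1/(-586 + (-119 - 308)/((17 + 17) + (9 + 3)*4)) = 1/(-586 - 427/(34 + 12*4)) = 1/(-586 - 427/(34 + 48)) = 1/(-586 - 427/82) = 1/(-48479/82) = -82/48479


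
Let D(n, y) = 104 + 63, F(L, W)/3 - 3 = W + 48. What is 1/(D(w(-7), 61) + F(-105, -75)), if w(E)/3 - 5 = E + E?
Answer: 1/95 ≈ 0.010526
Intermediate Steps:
F(L, W) = 153 + 3*W (F(L, W) = 9 + 3*(W + 48) = 9 + 3*(48 + W) = 9 + (144 + 3*W) = 153 + 3*W)
w(E) = 15 + 6*E (w(E) = 15 + 3*(E + E) = 15 + 3*(2*E) = 15 + 6*E)
D(n, y) = 167
1/(D(w(-7), 61) + F(-105, -75)) = 1/(167 + (153 + 3*(-75))) = 1/(167 + (153 - 225)) = 1/(167 - 72) = 1/95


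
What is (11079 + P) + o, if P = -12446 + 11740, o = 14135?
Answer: 24508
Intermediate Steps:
P = -706
(11079 + P) + o = (11079 - 706) + 14135 = 10373 + 14135 = 24508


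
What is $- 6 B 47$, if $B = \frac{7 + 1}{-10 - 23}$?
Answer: $\frac{752}{11} \approx 68.364$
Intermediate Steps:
$B = - \frac{8}{33}$ ($B = \frac{8}{-33} = 8 \left(- \frac{1}{33}\right) = - \frac{8}{33} \approx -0.24242$)
$- 6 B 47 = \left(-6\right) \left(- \frac{8}{33}\right) 47 = \frac{16}{11} \cdot 47 = \frac{752}{11}$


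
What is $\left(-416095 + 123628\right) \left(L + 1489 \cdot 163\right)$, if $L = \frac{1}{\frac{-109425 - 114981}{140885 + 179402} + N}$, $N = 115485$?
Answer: $- \frac{875185619988548784790}{12329373263} \approx -7.0984 \cdot 10^{10}$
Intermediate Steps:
$L = \frac{320287}{36988119789}$ ($L = \frac{1}{\frac{-109425 - 114981}{140885 + 179402} + 115485} = \frac{1}{- \frac{224406}{320287} + 115485} = \frac{1}{\frac{36988119789}{320287}} = \frac{320287}{36988119789} \approx 8.6592 \cdot 10^{-6}$)
$\left(-416095 + 123628\right) \left(L + 1489 \cdot 163\right) = \left(-416095 + 123628\right) \left(\frac{320287}{36988119789} + 1489 \cdot 163\right) = - 292467 \left(\frac{320287}{36988119789} + 242707\right) = \left(-292467\right) \frac{8977275589949110}{36988119789} = - \frac{875185619988548784790}{12329373263}$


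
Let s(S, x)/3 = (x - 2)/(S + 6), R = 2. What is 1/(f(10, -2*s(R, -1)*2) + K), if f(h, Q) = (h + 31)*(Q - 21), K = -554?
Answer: -2/2461 ≈ -0.00081268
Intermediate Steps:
s(S, x) = 3*(-2 + x)/(6 + S) (s(S, x) = 3*((x - 2)/(S + 6)) = 3*((-2 + x)/(6 + S)) = 3*(-2 + x)/(6 + S))
f(h, Q) = (-21 + Q)*(31 + h) (f(h, Q) = (31 + h)*(-21 + Q) = (-21 + Q)*(31 + h))
1/(f(10, -2*s(R, -1)*2) + K) = 1/((-651 - 21*10 + 31*(-6*(-2 - 1)/(6 + 2)*2) + (-6*(-2 - 1)/(6 + 2)*2)*10) - 554) = 1/((-651 - 210 + 31*(-6*(-3)/8*2) + (-6*(-3)/8*2)*10) - 554) = 1/((-651 - 210 + 31*(-2*(-9/8)*2) + (-2*(-9/8)*2)*10) - 554) = 1/((-651 - 210 + 31*((9/4)*2) + ((9/4)*2)*10) - 554) = 1/((-651 - 210 + 31*(9/2) + (9/2)*10) - 554) = 1/((-651 - 210 + 279/2 + 45) - 554) = 1/(-1353/2 - 554) = 1/(-2461/2) = -2/2461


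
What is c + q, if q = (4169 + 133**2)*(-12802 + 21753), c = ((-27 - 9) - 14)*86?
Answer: 195646658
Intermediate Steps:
c = -4300 (c = (-36 - 14)*86 = -50*86 = -4300)
q = 195650958 (q = (4169 + 17689)*8951 = 21858*8951 = 195650958)
c + q = -4300 + 195650958 = 195646658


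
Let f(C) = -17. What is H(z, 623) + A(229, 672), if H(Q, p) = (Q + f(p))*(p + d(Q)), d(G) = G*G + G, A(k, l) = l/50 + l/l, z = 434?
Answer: 1974630886/25 ≈ 7.8985e+7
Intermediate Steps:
A(k, l) = 1 + l/50 (A(k, l) = l*(1/50) + 1 = l/50 + 1 = 1 + l/50)
d(G) = G + G**2 (d(G) = G**2 + G = G + G**2)
H(Q, p) = (-17 + Q)*(p + Q*(1 + Q)) (H(Q, p) = (Q - 17)*(p + Q*(1 + Q)) = (-17 + Q)*(p + Q*(1 + Q)))
H(z, 623) + A(229, 672) = (434**3 - 17*434 - 17*623 - 16*434**2 + 434*623) + (1 + (1/50)*672) = (81746504 - 7378 - 10591 - 16*188356 + 270382) + (1 + 336/25) = (81746504 - 7378 - 10591 - 3013696 + 270382) + 361/25 = 78985221 + 361/25 = 1974630886/25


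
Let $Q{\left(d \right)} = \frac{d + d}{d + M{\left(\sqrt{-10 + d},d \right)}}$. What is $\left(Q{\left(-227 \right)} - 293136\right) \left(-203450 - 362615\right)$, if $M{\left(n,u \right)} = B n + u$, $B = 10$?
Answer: $\frac{9533544581663975}{57454} - \frac{642483775 i \sqrt{237}}{57454} \approx 1.6593 \cdot 10^{11} - 1.7215 \cdot 10^{5} i$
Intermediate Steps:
$M{\left(n,u \right)} = u + 10 n$ ($M{\left(n,u \right)} = 10 n + u = u + 10 n$)
$Q{\left(d \right)} = \frac{2 d}{2 d + 10 \sqrt{-10 + d}}$ ($Q{\left(d \right)} = \frac{d + d}{d + \left(d + 10 \sqrt{-10 + d}\right)} = \frac{2 d}{2 d + 10 \sqrt{-10 + d}}$)
$\left(Q{\left(-227 \right)} - 293136\right) \left(-203450 - 362615\right) = \left(- \frac{227}{-227 + 5 \sqrt{-10 - 227}} - 293136\right) \left(-203450 - 362615\right) = \left(- \frac{227}{-227 + 5 \sqrt{-237}} - 293136\right) \left(-566065\right) = \left(- \frac{227}{-227 + 5 i \sqrt{237}} - 293136\right) \left(-566065\right) = \left(-293136 - \frac{227}{-227 + 5 i \sqrt{237}}\right) \left(-566065\right) = 165934029840 + \frac{128496755}{-227 + 5 i \sqrt{237}}$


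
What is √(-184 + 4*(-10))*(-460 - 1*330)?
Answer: -3160*I*√14 ≈ -11824.0*I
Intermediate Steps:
√(-184 + 4*(-10))*(-460 - 1*330) = √(-184 - 40)*(-460 - 330) = √(-224)*(-790) = (4*I*√14)*(-790) = -3160*I*√14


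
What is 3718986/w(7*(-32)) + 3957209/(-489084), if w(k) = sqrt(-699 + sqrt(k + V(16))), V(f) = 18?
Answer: -3957209/489084 + 3718986/sqrt(-699 + I*sqrt(206)) ≈ 1435.7 - 1.4064e+5*I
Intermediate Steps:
w(k) = sqrt(-699 + sqrt(18 + k)) (w(k) = sqrt(-699 + sqrt(k + 18)) = sqrt(-699 + sqrt(18 + k)))
3718986/w(7*(-32)) + 3957209/(-489084) = 3718986/(sqrt(-699 + sqrt(18 + 7*(-32)))) + 3957209/(-489084) = 3718986/(sqrt(-699 + sqrt(18 - 224))) + 3957209*(-1/489084) = 3718986/(sqrt(-699 + sqrt(-206))) - 3957209/489084 = 3718986/(sqrt(-699 + I*sqrt(206))) - 3957209/489084 = 3718986/sqrt(-699 + I*sqrt(206)) - 3957209/489084 = -3957209/489084 + 3718986/sqrt(-699 + I*sqrt(206))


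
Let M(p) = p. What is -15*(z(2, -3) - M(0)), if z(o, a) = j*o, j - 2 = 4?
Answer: -180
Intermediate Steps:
j = 6 (j = 2 + 4 = 6)
z(o, a) = 6*o
-15*(z(2, -3) - M(0)) = -15*(6*2 - 1*0) = -15*(12 + 0) = -15*12 = -180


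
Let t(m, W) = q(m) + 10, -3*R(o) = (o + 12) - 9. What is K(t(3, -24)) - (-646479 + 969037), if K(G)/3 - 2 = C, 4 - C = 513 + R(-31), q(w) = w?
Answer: -324107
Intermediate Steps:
R(o) = -1 - o/3 (R(o) = -((o + 12) - 9)/3 = -((12 + o) - 9)/3 = -(3 + o)/3 = -1 - o/3)
t(m, W) = 10 + m (t(m, W) = m + 10 = 10 + m)
C = -1555/3 (C = 4 - (513 + (-1 - 1/3*(-31))) = 4 - (513 + (-1 + 31/3)) = 4 - (513 + 28/3) = 4 - 1*1567/3 = 4 - 1567/3 = -1555/3 ≈ -518.33)
K(G) = -1549 (K(G) = 6 + 3*(-1555/3) = 6 - 1555 = -1549)
K(t(3, -24)) - (-646479 + 969037) = -1549 - (-646479 + 969037) = -1549 - 1*322558 = -1549 - 322558 = -324107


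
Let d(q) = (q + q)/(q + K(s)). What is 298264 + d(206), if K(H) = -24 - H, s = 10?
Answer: 12825455/43 ≈ 2.9827e+5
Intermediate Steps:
d(q) = 2*q/(-34 + q) (d(q) = (q + q)/(q + (-24 - 1*10)) = (2*q)/(q + (-24 - 10)) = (2*q)/(q - 34) = (2*q)/(-34 + q) = 2*q/(-34 + q))
298264 + d(206) = 298264 + 2*206/(-34 + 206) = 298264 + 2*206/172 = 298264 + 2*206*(1/172) = 298264 + 103/43 = 12825455/43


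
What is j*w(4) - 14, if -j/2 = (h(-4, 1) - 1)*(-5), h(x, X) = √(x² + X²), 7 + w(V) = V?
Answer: 16 - 30*√17 ≈ -107.69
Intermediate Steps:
w(V) = -7 + V
h(x, X) = √(X² + x²)
j = -10 + 10*√17 (j = -2*(√(1² + (-4)²) - 1)*(-5) = -2*(√(1 + 16) - 1)*(-5) = -2*(√17 - 1)*(-5) = -2*(-1 + √17)*(-5) = -2*(5 - 5*√17) = -10 + 10*√17 ≈ 31.231)
j*w(4) - 14 = (-10 + 10*√17)*(-7 + 4) - 14 = (-10 + 10*√17)*(-3) - 14 = (30 - 30*√17) - 14 = 16 - 30*√17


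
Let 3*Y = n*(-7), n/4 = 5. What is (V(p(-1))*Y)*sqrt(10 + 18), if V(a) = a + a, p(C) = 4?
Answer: -2240*sqrt(7)/3 ≈ -1975.5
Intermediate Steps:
n = 20 (n = 4*5 = 20)
V(a) = 2*a
Y = -140/3 (Y = (20*(-7))/3 = (1/3)*(-140) = -140/3 ≈ -46.667)
(V(p(-1))*Y)*sqrt(10 + 18) = ((2*4)*(-140/3))*sqrt(10 + 18) = (8*(-140/3))*sqrt(28) = -2240*sqrt(7)/3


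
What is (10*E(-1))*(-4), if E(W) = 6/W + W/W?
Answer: 200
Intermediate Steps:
E(W) = 1 + 6/W (E(W) = 6/W + 1 = 1 + 6/W)
(10*E(-1))*(-4) = (10*((6 - 1)/(-1)))*(-4) = (10*(-1*5))*(-4) = (10*(-5))*(-4) = -50*(-4) = 200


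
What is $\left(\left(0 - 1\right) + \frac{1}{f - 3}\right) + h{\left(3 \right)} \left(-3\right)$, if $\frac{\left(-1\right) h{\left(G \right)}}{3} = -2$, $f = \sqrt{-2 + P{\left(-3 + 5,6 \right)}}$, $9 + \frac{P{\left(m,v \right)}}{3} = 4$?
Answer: $- \frac{497}{26} - \frac{i \sqrt{17}}{26} \approx -19.115 - 0.15858 i$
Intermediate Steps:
$P{\left(m,v \right)} = -15$ ($P{\left(m,v \right)} = -27 + 3 \cdot 4 = -27 + 12 = -15$)
$f = i \sqrt{17}$ ($f = \sqrt{-2 - 15} = \sqrt{-17} = i \sqrt{17} \approx 4.1231 i$)
$h{\left(G \right)} = 6$ ($h{\left(G \right)} = \left(-3\right) \left(-2\right) = 6$)
$\left(\left(0 - 1\right) + \frac{1}{f - 3}\right) + h{\left(3 \right)} \left(-3\right) = \left(\left(0 - 1\right) + \frac{1}{i \sqrt{17} - 3}\right) + 6 \left(-3\right) = \left(-1 + \frac{1}{-3 + i \sqrt{17}}\right) - 18 = -19 + \frac{1}{-3 + i \sqrt{17}}$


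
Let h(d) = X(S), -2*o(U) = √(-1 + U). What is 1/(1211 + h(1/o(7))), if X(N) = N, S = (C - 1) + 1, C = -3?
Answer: 1/1208 ≈ 0.00082781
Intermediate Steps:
S = -3 (S = (-3 - 1) + 1 = -4 + 1 = -3)
o(U) = -√(-1 + U)/2
h(d) = -3
1/(1211 + h(1/o(7))) = 1/(1211 - 3) = 1/1208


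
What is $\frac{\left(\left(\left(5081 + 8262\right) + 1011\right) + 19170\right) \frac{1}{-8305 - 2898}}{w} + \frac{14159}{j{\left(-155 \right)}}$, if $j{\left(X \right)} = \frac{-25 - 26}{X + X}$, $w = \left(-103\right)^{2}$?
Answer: $\frac{30686979144418}{356557881} \approx 86065.0$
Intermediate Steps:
$w = 10609$
$j{\left(X \right)} = - \frac{51}{2 X}$
$\frac{\left(\left(\left(5081 + 8262\right) + 1011\right) + 19170\right) \frac{1}{-8305 - 2898}}{w} + \frac{14159}{j{\left(-155 \right)}} = \frac{\left(\left(\left(5081 + 8262\right) + 1011\right) + 19170\right) \frac{1}{-8305 - 2898}}{10609} + \frac{14159}{\left(- \frac{51}{2}\right) \frac{1}{-155}} = \frac{\left(13343 + 1011\right) + 19170}{-11203} \cdot \frac{1}{10609} + \frac{14159}{\left(- \frac{51}{2}\right) \left(- \frac{1}{155}\right)} = \left(14354 + 19170\right) \left(- \frac{1}{11203}\right) \frac{1}{10609} + \frac{14159}{\frac{51}{310}} = 33524 \left(- \frac{1}{11203}\right) \frac{1}{10609} + 14159 \cdot \frac{310}{51} = \left(- \frac{1972}{659}\right) \frac{1}{10609} + \frac{4389290}{51} = - \frac{1972}{6991331} + \frac{4389290}{51} = \frac{30686979144418}{356557881}$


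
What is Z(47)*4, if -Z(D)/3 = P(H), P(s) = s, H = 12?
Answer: -144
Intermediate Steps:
Z(D) = -36 (Z(D) = -3*12 = -36)
Z(47)*4 = -36*4 = -144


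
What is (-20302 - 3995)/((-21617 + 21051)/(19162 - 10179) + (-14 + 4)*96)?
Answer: 218259951/8624246 ≈ 25.308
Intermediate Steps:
(-20302 - 3995)/((-21617 + 21051)/(19162 - 10179) + (-14 + 4)*96) = -24297/(-566/8983 - 10*96) = -24297/(-566*1/8983 - 960) = -24297/(-566/8983 - 960) = -24297/(-8624246/8983) = -24297*(-8983/8624246) = 218259951/8624246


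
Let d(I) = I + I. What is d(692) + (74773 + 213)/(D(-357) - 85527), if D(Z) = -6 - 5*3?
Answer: 59161723/42774 ≈ 1383.1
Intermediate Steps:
D(Z) = -21 (D(Z) = -6 - 15 = -21)
d(I) = 2*I
d(692) + (74773 + 213)/(D(-357) - 85527) = 2*692 + (74773 + 213)/(-21 - 85527) = 1384 + 74986/(-85548) = 1384 + 74986*(-1/85548) = 1384 - 37493/42774 = 59161723/42774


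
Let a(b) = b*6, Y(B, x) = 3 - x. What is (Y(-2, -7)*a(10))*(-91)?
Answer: -54600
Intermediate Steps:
a(b) = 6*b
(Y(-2, -7)*a(10))*(-91) = ((3 - 1*(-7))*(6*10))*(-91) = ((3 + 7)*60)*(-91) = (10*60)*(-91) = 600*(-91) = -54600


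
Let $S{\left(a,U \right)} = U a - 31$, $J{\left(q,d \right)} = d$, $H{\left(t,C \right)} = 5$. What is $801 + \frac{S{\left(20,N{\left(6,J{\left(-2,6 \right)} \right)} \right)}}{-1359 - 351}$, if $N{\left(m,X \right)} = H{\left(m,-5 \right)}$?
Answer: $\frac{456547}{570} \approx 800.96$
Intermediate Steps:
$N{\left(m,X \right)} = 5$
$S{\left(a,U \right)} = -31 + U a$
$801 + \frac{S{\left(20,N{\left(6,J{\left(-2,6 \right)} \right)} \right)}}{-1359 - 351} = 801 + \frac{-31 + 5 \cdot 20}{-1359 - 351} = 801 + \frac{-31 + 100}{-1710} = 801 + 69 \left(- \frac{1}{1710}\right) = 801 - \frac{23}{570} = \frac{456547}{570}$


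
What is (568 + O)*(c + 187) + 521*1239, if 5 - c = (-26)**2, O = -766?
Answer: 741351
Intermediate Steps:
c = -671 (c = 5 - 1*(-26)**2 = 5 - 1*676 = 5 - 676 = -671)
(568 + O)*(c + 187) + 521*1239 = (568 - 766)*(-671 + 187) + 521*1239 = -198*(-484) + 645519 = 95832 + 645519 = 741351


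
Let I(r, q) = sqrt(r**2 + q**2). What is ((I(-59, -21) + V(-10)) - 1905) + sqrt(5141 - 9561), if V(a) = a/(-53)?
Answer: -100955/53 + sqrt(3922) + 2*I*sqrt(1105) ≈ -1842.2 + 66.483*I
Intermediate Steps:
V(a) = -a/53 (V(a) = a*(-1/53) = -a/53)
I(r, q) = sqrt(q**2 + r**2)
((I(-59, -21) + V(-10)) - 1905) + sqrt(5141 - 9561) = ((sqrt((-21)**2 + (-59)**2) - 1/53*(-10)) - 1905) + sqrt(5141 - 9561) = ((sqrt(441 + 3481) + 10/53) - 1905) + sqrt(-4420) = ((sqrt(3922) + 10/53) - 1905) + 2*I*sqrt(1105) = ((10/53 + sqrt(3922)) - 1905) + 2*I*sqrt(1105) = (-100955/53 + sqrt(3922)) + 2*I*sqrt(1105) = -100955/53 + sqrt(3922) + 2*I*sqrt(1105)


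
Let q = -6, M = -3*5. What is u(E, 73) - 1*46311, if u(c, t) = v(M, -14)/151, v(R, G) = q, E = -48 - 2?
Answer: -6992967/151 ≈ -46311.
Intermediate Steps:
E = -50
M = -15
v(R, G) = -6
u(c, t) = -6/151
u(E, 73) - 1*46311 = -6/151 - 1*46311 = -6/151 - 46311 = -6992967/151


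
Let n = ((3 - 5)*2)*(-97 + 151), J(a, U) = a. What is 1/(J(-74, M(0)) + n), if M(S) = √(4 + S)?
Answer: -1/290 ≈ -0.0034483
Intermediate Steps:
n = -216 (n = -2*2*54 = -4*54 = -216)
1/(J(-74, M(0)) + n) = 1/(-74 - 216) = 1/(-290) = -1/290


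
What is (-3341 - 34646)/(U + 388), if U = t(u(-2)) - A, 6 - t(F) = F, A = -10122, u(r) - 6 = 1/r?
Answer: -75974/21021 ≈ -3.6142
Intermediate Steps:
u(r) = 6 + 1/r
t(F) = 6 - F
U = 20245/2 (U = (6 - (6 + 1/(-2))) - 1*(-10122) = (6 - (6 - 1/2)) + 10122 = (6 - 1*11/2) + 10122 = (6 - 11/2) + 10122 = 1/2 + 10122 = 20245/2 ≈ 10123.)
(-3341 - 34646)/(U + 388) = (-3341 - 34646)/(20245/2 + 388) = -37987/21021/2 = -37987*2/21021 = -75974/21021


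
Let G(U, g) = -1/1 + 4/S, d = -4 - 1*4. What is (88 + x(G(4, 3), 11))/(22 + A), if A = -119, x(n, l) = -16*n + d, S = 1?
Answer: -32/97 ≈ -0.32990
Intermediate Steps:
d = -8 (d = -4 - 4 = -8)
G(U, g) = 3 (G(U, g) = -1/1 + 4/1 = -1*1 + 4*1 = -1 + 4 = 3)
x(n, l) = -8 - 16*n (x(n, l) = -16*n - 8 = -8 - 16*n)
(88 + x(G(4, 3), 11))/(22 + A) = (88 + (-8 - 16*3))/(22 - 119) = (88 + (-8 - 48))/(-97) = (88 - 56)*(-1/97) = 32*(-1/97) = -32/97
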